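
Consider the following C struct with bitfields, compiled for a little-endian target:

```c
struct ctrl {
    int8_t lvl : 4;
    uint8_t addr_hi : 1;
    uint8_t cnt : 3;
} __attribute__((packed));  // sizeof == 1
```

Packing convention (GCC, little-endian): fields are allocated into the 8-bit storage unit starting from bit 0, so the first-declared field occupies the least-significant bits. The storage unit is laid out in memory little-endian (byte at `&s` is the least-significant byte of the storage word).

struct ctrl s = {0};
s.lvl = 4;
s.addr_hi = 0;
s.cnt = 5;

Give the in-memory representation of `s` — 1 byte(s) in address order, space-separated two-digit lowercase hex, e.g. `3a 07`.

lvl:4 = 4 → 0x4 << 0 → word 0x04
addr_hi:1 = 0 → 0x0 << 4 → word 0x04
cnt:3 = 5 → 0x5 << 5 → word 0xa4
word = 0xa4 → little-endian bytes:
  [0]=0xa4

a4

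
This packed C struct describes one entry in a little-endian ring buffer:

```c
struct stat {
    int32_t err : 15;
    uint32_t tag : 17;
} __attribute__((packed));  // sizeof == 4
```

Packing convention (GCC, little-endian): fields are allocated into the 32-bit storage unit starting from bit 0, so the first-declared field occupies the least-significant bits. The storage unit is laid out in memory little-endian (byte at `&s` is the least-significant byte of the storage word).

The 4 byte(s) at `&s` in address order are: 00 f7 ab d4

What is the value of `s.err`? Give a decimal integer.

[0]=0x00 [1]=0xf7 [2]=0xab [3]=0xd4 (little-endian) → word 0xd4abf700
err:15 @ bit 0 → (0xd4abf700>>0)&0x7fff = 0x7700  ←
tag:17 @ bit 15 → (0xd4abf700>>15)&0x1ffff = 0x1a957
err signed 15b, MSB=1: 30464 - 32768 = -2304

-2304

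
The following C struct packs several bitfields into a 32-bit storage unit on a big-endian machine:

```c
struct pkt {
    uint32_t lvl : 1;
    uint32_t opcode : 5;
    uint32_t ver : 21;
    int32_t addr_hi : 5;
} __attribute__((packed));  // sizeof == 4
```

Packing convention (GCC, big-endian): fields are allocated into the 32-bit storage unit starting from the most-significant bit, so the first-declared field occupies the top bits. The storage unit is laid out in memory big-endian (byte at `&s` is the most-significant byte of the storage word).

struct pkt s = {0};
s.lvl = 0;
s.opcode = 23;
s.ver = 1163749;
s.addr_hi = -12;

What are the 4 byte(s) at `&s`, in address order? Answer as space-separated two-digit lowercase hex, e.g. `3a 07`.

5e 38 3c b4

lvl:1 = 0 → 0x0 << 31 → word 0x00000000
opcode:5 = 23 → 0x17 << 26 → word 0x5c000000
ver:21 = 1163749 → 0x11c1e5 << 5 → word 0x5e383ca0
addr_hi:5 = -12 → 0x14 << 0 → word 0x5e383cb4
word = 0x5e383cb4 → big-endian bytes:
  [0]=0x5e  [1]=0x38  [2]=0x3c  [3]=0xb4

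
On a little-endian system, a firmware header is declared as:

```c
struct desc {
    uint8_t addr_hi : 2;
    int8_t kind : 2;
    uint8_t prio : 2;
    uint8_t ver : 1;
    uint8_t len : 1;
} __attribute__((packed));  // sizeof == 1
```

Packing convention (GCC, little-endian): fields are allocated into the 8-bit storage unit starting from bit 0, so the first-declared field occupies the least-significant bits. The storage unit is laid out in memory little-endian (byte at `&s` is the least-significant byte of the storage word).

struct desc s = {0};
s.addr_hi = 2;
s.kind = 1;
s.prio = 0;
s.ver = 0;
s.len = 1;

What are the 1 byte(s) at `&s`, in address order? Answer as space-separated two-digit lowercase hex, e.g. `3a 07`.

addr_hi (2b) val=2 bits=0x2 at bit 0: 0x02
kind (2b) val=1 bits=0x1 at bit 2: 0x06
prio (2b) val=0 bits=0x0 at bit 4: 0x06
ver (1b) val=0 bits=0x0 at bit 6: 0x06
len (1b) val=1 bits=0x1 at bit 7: 0x86
word = 0x86 → little-endian bytes:
  [0]=0x86

86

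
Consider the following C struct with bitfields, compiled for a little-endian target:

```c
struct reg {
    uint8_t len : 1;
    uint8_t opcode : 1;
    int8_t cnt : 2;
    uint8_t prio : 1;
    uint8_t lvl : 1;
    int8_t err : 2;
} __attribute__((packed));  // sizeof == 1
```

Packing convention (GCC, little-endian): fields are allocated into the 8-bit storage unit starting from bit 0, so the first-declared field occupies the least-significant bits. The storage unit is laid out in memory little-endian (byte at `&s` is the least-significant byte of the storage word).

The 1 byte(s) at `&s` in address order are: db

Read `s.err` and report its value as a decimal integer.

[0]=0xdb (little-endian) → word 0xdb
len:1 @ bit 0 → (0xdb>>0)&0x1 = 0x1
opcode:1 @ bit 1 → (0xdb>>1)&0x1 = 0x1
cnt:2 @ bit 2 → (0xdb>>2)&0x3 = 0x2
prio:1 @ bit 4 → (0xdb>>4)&0x1 = 0x1
lvl:1 @ bit 5 → (0xdb>>5)&0x1 = 0x0
err:2 @ bit 6 → (0xdb>>6)&0x3 = 0x3  ←
err signed 2b, MSB=1: 3 - 4 = -1

-1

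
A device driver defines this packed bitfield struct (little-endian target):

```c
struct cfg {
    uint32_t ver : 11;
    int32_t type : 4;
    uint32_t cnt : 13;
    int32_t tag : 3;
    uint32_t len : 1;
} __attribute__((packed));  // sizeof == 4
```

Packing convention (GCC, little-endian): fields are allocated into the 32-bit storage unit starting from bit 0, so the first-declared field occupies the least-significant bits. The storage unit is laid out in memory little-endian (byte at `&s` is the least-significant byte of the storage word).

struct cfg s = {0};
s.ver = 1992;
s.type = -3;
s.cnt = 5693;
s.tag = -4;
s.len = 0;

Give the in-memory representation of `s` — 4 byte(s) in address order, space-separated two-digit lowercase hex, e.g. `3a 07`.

c8 ef 1e 4b

ver:11 = 1992 → 0x7c8 << 0 → word 0x000007c8
type:4 = -3 → 0xd << 11 → word 0x00006fc8
cnt:13 = 5693 → 0x163d << 15 → word 0x0b1eefc8
tag:3 = -4 → 0x4 << 28 → word 0x4b1eefc8
len:1 = 0 → 0x0 << 31 → word 0x4b1eefc8
word = 0x4b1eefc8 → little-endian bytes:
  [0]=0xc8  [1]=0xef  [2]=0x1e  [3]=0x4b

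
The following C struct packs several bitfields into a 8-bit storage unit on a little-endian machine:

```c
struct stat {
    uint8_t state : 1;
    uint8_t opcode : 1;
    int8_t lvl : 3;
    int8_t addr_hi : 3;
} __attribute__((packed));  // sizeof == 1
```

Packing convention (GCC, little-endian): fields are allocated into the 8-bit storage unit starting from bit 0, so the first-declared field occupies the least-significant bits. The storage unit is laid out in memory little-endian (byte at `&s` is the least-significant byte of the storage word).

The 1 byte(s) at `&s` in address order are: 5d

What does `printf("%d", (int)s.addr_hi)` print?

2

[0]=0x5d (little-endian) → word 0x5d
state:1 @ bit 0 → (0x5d>>0)&0x1 = 0x1
opcode:1 @ bit 1 → (0x5d>>1)&0x1 = 0x0
lvl:3 @ bit 2 → (0x5d>>2)&0x7 = 0x7
addr_hi:3 @ bit 5 → (0x5d>>5)&0x7 = 0x2  ←
addr_hi signed 3b, MSB=0: value = 2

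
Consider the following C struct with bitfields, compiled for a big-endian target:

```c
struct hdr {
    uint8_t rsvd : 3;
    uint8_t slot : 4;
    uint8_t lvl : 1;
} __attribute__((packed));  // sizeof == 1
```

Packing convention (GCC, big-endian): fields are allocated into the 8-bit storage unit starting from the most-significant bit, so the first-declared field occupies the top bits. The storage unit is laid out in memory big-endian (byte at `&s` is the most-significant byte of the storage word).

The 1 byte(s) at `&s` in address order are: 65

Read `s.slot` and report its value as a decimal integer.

2

[0]=0x65 (big-endian) → word 0x65
rsvd:3 @ bit 5 → (0x65>>5)&0x7 = 0x3
slot:4 @ bit 1 → (0x65>>1)&0xf = 0x2  ←
lvl:1 @ bit 0 → (0x65>>0)&0x1 = 0x1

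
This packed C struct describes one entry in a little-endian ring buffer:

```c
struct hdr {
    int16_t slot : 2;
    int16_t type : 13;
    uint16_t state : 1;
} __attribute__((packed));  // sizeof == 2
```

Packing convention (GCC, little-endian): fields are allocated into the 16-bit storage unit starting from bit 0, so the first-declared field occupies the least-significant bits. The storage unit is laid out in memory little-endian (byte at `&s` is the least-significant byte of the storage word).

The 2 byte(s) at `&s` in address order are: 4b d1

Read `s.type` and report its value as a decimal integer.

[0]=0x4b [1]=0xd1 (little-endian) → word 0xd14b
slot [0+:2] = (word>>0) & 0x3 = 3
type [2+:13] = (word>>2) & 0x1fff = 5202  ←
state [15+:1] = (word>>15) & 0x1 = 1
type signed 13b, MSB=1: 5202 - 8192 = -2990

-2990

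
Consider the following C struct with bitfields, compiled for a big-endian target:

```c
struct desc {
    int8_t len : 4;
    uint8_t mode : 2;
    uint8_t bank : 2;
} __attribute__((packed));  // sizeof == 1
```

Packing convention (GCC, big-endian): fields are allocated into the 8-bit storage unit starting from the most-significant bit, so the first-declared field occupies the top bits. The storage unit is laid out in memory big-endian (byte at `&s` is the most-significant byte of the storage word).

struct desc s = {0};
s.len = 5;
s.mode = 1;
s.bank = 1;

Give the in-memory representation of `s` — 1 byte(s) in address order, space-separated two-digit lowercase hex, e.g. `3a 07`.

len (4b) val=5 bits=0x5 at bit 4: 0x50
mode (2b) val=1 bits=0x1 at bit 2: 0x54
bank (2b) val=1 bits=0x1 at bit 0: 0x55
word = 0x55 → big-endian bytes:
  [0]=0x55

55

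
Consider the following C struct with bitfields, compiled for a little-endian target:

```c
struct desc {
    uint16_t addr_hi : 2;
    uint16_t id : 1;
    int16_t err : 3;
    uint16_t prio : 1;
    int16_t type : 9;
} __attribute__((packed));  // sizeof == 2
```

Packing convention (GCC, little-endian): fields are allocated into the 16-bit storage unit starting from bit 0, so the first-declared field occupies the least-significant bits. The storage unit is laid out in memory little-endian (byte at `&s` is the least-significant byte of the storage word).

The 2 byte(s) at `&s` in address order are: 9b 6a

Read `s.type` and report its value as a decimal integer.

213

[0]=0x9b [1]=0x6a (little-endian) → word 0x6a9b
addr_hi:2 @ bit 0 → (0x6a9b>>0)&0x3 = 0x3
id:1 @ bit 2 → (0x6a9b>>2)&0x1 = 0x0
err:3 @ bit 3 → (0x6a9b>>3)&0x7 = 0x3
prio:1 @ bit 6 → (0x6a9b>>6)&0x1 = 0x0
type:9 @ bit 7 → (0x6a9b>>7)&0x1ff = 0xd5  ←
type signed 9b, MSB=0: value = 213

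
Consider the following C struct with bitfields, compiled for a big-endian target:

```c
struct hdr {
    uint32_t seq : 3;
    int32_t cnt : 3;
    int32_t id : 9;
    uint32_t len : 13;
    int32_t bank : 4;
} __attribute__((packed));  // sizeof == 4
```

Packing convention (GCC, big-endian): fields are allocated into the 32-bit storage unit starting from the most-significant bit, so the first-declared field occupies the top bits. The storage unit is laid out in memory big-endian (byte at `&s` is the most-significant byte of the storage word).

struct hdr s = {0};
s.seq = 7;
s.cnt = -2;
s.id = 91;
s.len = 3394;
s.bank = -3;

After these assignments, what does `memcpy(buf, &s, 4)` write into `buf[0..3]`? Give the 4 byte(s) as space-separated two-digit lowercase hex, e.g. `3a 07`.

f8 b6 d4 2d

seq (3b) val=7 bits=0x7 at bit 29: 0xe0000000
cnt (3b) val=-2 bits=0x6 at bit 26: 0xf8000000
id (9b) val=91 bits=0x5b at bit 17: 0xf8b60000
len (13b) val=3394 bits=0xd42 at bit 4: 0xf8b6d420
bank (4b) val=-3 bits=0xd at bit 0: 0xf8b6d42d
word = 0xf8b6d42d → big-endian bytes:
  [0]=0xf8  [1]=0xb6  [2]=0xd4  [3]=0x2d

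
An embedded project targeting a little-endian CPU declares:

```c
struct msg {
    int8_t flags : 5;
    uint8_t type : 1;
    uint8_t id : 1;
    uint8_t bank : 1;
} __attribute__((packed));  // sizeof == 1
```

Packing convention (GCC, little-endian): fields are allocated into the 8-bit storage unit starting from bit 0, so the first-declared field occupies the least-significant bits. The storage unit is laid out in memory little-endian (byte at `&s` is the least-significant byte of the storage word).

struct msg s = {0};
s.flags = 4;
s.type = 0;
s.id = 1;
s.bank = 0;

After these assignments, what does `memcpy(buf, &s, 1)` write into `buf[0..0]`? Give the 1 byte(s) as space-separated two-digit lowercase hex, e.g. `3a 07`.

flags (5b) val=4 bits=0x4 at bit 0: 0x04
type (1b) val=0 bits=0x0 at bit 5: 0x04
id (1b) val=1 bits=0x1 at bit 6: 0x44
bank (1b) val=0 bits=0x0 at bit 7: 0x44
word = 0x44 → little-endian bytes:
  [0]=0x44

44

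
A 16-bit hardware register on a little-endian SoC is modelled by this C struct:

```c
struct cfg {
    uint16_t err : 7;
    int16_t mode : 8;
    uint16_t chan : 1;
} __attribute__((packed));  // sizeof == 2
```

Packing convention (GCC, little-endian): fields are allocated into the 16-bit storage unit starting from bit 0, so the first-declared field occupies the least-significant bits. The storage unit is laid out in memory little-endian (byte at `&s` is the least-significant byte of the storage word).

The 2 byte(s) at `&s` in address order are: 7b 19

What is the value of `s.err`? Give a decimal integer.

[0]=0x7b [1]=0x19 (little-endian) → word 0x197b
err [0+:7] = (word>>0) & 0x7f = 123  ←
mode [7+:8] = (word>>7) & 0xff = 50
chan [15+:1] = (word>>15) & 0x1 = 0

123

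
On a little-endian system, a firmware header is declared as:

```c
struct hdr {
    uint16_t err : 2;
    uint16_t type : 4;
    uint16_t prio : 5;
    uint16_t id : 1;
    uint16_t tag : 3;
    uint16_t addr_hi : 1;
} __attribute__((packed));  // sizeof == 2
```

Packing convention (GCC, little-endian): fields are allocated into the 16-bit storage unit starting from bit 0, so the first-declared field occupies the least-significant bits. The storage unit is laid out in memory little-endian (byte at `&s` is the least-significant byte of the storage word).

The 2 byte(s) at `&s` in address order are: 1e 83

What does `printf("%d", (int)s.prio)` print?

12

[0]=0x1e [1]=0x83 (little-endian) → word 0x831e
err [0+:2] = (word>>0) & 0x3 = 2
type [2+:4] = (word>>2) & 0xf = 7
prio [6+:5] = (word>>6) & 0x1f = 12  ←
id [11+:1] = (word>>11) & 0x1 = 0
tag [12+:3] = (word>>12) & 0x7 = 0
addr_hi [15+:1] = (word>>15) & 0x1 = 1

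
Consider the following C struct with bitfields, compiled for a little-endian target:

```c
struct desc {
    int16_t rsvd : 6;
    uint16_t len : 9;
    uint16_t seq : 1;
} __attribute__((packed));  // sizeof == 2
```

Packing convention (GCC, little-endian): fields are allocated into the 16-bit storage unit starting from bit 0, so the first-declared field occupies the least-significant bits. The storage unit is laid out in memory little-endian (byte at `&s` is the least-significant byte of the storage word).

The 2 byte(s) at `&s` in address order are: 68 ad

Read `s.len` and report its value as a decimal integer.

181

[0]=0x68 [1]=0xad (little-endian) → word 0xad68
rsvd:6 @ bit 0 → (0xad68>>0)&0x3f = 0x28
len:9 @ bit 6 → (0xad68>>6)&0x1ff = 0xb5  ←
seq:1 @ bit 15 → (0xad68>>15)&0x1 = 0x1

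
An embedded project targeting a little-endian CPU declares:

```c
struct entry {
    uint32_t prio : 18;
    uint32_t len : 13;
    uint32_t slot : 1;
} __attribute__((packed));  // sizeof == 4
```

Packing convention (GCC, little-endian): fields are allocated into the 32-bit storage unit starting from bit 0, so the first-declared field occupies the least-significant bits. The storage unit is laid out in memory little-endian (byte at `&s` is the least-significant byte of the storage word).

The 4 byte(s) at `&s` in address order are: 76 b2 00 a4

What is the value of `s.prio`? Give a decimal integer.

45686

[0]=0x76 [1]=0xb2 [2]=0x00 [3]=0xa4 (little-endian) → word 0xa400b276
prio [0+:18] = (word>>0) & 0x3ffff = 45686  ←
len [18+:13] = (word>>18) & 0x1fff = 2304
slot [31+:1] = (word>>31) & 0x1 = 1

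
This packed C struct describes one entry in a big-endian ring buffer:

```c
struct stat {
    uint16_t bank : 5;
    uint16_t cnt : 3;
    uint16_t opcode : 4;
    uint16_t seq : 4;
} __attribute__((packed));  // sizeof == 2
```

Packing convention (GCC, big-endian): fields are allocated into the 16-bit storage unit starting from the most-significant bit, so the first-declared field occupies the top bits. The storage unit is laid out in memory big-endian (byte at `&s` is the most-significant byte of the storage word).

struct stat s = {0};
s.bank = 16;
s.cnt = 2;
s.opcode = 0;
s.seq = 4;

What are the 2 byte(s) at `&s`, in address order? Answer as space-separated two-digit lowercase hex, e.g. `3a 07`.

82 04

[11+:5] bank=16 & 0x1f = 0x10; word=0x8000
[8+:3] cnt=2 & 0x7 = 0x2; word=0x8200
[4+:4] opcode=0 & 0xf = 0x0; word=0x8200
[0+:4] seq=4 & 0xf = 0x4; word=0x8204
word = 0x8204 → big-endian bytes:
  [0]=0x82  [1]=0x04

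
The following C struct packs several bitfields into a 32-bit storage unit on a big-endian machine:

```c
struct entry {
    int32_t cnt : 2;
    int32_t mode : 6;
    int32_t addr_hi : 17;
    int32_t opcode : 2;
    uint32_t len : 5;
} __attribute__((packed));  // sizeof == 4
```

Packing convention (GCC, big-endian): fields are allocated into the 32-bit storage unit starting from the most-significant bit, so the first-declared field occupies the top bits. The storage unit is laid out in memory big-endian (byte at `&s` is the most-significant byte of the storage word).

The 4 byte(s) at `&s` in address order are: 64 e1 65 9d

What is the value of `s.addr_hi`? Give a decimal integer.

[0]=0x64 [1]=0xe1 [2]=0x65 [3]=0x9d (big-endian) → word 0x64e1659d
cnt:2 @ bit 30 → (0x64e1659d>>30)&0x3 = 0x1
mode:6 @ bit 24 → (0x64e1659d>>24)&0x3f = 0x24
addr_hi:17 @ bit 7 → (0x64e1659d>>7)&0x1ffff = 0x1c2cb  ←
opcode:2 @ bit 5 → (0x64e1659d>>5)&0x3 = 0x0
len:5 @ bit 0 → (0x64e1659d>>0)&0x1f = 0x1d
addr_hi signed 17b, MSB=1: 115403 - 131072 = -15669

-15669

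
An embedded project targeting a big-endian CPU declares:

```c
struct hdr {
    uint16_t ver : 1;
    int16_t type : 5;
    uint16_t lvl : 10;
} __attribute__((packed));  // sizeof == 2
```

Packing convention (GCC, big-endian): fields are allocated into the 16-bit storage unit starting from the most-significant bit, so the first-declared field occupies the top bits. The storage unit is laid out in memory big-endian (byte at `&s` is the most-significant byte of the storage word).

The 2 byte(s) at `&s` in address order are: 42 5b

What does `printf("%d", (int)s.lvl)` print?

603

[0]=0x42 [1]=0x5b (big-endian) → word 0x425b
ver:1 @ bit 15 → (0x425b>>15)&0x1 = 0x0
type:5 @ bit 10 → (0x425b>>10)&0x1f = 0x10
lvl:10 @ bit 0 → (0x425b>>0)&0x3ff = 0x25b  ←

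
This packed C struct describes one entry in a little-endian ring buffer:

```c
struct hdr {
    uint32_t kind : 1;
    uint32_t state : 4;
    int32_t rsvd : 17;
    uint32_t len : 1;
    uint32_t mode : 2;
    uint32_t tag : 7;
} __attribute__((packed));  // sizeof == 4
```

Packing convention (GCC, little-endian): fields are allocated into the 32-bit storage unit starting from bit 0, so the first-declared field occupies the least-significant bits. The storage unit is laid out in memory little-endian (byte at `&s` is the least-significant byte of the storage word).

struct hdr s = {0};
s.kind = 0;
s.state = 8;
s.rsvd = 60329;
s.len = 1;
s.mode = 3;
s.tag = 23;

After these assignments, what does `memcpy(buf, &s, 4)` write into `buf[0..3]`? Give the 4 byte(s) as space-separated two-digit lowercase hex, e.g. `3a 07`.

[0+:1] kind=0 & 0x1 = 0x0; word=0x00000000
[1+:4] state=8 & 0xf = 0x8; word=0x00000010
[5+:17] rsvd=60329 & 0x1ffff = 0xeba9; word=0x001d7530
[22+:1] len=1 & 0x1 = 0x1; word=0x005d7530
[23+:2] mode=3 & 0x3 = 0x3; word=0x01dd7530
[25+:7] tag=23 & 0x7f = 0x17; word=0x2fdd7530
word = 0x2fdd7530 → little-endian bytes:
  [0]=0x30  [1]=0x75  [2]=0xdd  [3]=0x2f

30 75 dd 2f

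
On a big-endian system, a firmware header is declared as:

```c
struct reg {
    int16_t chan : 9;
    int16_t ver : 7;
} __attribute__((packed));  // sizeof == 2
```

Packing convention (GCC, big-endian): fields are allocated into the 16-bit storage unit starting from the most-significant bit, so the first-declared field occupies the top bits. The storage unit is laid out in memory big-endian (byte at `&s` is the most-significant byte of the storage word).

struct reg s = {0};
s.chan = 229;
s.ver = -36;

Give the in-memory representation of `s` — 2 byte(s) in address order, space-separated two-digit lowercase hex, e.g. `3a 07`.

[7+:9] chan=229 & 0x1ff = 0xe5; word=0x7280
[0+:7] ver=-36 & 0x7f = 0x5c; word=0x72dc
word = 0x72dc → big-endian bytes:
  [0]=0x72  [1]=0xdc

72 dc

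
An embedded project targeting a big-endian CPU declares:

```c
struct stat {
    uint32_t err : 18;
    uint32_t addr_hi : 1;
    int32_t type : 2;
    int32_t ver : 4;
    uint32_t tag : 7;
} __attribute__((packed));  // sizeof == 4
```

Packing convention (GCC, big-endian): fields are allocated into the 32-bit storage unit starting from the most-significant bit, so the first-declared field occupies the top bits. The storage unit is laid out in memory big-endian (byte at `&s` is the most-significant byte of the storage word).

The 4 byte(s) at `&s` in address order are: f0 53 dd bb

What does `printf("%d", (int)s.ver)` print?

[0]=0xf0 [1]=0x53 [2]=0xdd [3]=0xbb (big-endian) → word 0xf053ddbb
err [14+:18] = (word>>14) & 0x3ffff = 246095
addr_hi [13+:1] = (word>>13) & 0x1 = 0
type [11+:2] = (word>>11) & 0x3 = 3
ver [7+:4] = (word>>7) & 0xf = 11  ←
tag [0+:7] = (word>>0) & 0x7f = 59
ver signed 4b, MSB=1: 11 - 16 = -5

-5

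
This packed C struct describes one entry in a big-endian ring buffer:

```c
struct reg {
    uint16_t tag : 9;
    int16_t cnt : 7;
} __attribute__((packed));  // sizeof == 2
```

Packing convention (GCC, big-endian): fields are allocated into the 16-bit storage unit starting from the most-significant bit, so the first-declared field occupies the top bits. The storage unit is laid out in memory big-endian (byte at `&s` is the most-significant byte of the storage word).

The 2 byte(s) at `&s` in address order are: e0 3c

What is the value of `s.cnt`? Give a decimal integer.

60

[0]=0xe0 [1]=0x3c (big-endian) → word 0xe03c
tag:9 @ bit 7 → (0xe03c>>7)&0x1ff = 0x1c0
cnt:7 @ bit 0 → (0xe03c>>0)&0x7f = 0x3c  ←
cnt signed 7b, MSB=0: value = 60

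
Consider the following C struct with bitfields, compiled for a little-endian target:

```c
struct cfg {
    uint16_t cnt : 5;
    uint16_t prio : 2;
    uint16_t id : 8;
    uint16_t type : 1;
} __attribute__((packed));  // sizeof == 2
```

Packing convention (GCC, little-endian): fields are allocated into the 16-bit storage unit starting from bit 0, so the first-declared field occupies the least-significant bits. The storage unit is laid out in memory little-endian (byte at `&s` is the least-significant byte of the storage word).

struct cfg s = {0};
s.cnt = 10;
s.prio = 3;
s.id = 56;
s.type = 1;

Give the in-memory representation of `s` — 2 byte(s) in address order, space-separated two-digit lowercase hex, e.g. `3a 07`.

6a 9c

[0+:5] cnt=10 & 0x1f = 0xa; word=0x000a
[5+:2] prio=3 & 0x3 = 0x3; word=0x006a
[7+:8] id=56 & 0xff = 0x38; word=0x1c6a
[15+:1] type=1 & 0x1 = 0x1; word=0x9c6a
word = 0x9c6a → little-endian bytes:
  [0]=0x6a  [1]=0x9c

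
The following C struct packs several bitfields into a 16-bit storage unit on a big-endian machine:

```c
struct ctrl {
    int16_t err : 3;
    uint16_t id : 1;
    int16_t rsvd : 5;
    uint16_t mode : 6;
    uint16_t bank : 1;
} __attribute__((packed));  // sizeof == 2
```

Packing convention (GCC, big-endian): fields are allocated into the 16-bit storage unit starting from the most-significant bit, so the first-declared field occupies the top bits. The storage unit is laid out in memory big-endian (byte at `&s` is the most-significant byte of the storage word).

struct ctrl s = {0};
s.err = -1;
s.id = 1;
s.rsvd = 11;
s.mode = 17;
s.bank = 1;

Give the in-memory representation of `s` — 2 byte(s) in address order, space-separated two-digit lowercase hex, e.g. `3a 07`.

err (3b) val=-1 bits=0x7 at bit 13: 0xe000
id (1b) val=1 bits=0x1 at bit 12: 0xf000
rsvd (5b) val=11 bits=0xb at bit 7: 0xf580
mode (6b) val=17 bits=0x11 at bit 1: 0xf5a2
bank (1b) val=1 bits=0x1 at bit 0: 0xf5a3
word = 0xf5a3 → big-endian bytes:
  [0]=0xf5  [1]=0xa3

f5 a3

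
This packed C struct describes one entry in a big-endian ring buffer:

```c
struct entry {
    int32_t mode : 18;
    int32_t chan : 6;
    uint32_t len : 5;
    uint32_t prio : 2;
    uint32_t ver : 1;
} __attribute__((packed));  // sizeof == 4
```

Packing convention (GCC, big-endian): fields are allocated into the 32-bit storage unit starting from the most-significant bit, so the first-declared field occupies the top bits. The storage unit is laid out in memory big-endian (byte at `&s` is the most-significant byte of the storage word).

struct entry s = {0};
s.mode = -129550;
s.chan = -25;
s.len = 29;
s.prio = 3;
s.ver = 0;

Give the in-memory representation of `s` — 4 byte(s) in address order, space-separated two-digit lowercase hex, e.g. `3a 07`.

81 7c a7 ee

mode:18 = -129550 → 0x205f2 << 14 → word 0x817c8000
chan:6 = -25 → 0x27 << 8 → word 0x817ca700
len:5 = 29 → 0x1d << 3 → word 0x817ca7e8
prio:2 = 3 → 0x3 << 1 → word 0x817ca7ee
ver:1 = 0 → 0x0 << 0 → word 0x817ca7ee
word = 0x817ca7ee → big-endian bytes:
  [0]=0x81  [1]=0x7c  [2]=0xa7  [3]=0xee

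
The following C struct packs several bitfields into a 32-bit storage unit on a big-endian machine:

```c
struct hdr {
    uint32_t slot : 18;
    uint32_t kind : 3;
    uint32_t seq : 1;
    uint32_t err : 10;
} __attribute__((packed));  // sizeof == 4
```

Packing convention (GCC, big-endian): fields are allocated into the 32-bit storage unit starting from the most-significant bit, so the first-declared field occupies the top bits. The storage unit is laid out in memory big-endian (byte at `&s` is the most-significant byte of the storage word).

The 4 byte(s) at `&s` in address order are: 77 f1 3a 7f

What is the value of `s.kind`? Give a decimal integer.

7

[0]=0x77 [1]=0xf1 [2]=0x3a [3]=0x7f (big-endian) → word 0x77f13a7f
slot [14+:18] = (word>>14) & 0x3ffff = 122820
kind [11+:3] = (word>>11) & 0x7 = 7  ←
seq [10+:1] = (word>>10) & 0x1 = 0
err [0+:10] = (word>>0) & 0x3ff = 639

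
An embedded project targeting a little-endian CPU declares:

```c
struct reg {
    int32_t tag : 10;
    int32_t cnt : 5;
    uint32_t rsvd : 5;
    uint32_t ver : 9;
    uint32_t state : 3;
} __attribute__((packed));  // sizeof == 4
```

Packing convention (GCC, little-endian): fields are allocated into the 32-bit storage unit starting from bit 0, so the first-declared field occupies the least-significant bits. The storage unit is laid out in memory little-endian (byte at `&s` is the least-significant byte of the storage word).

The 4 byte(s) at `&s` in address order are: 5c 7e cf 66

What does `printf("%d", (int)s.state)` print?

[0]=0x5c [1]=0x7e [2]=0xcf [3]=0x66 (little-endian) → word 0x66cf7e5c
tag [0+:10] = (word>>0) & 0x3ff = 604
cnt [10+:5] = (word>>10) & 0x1f = 31
rsvd [15+:5] = (word>>15) & 0x1f = 30
ver [20+:9] = (word>>20) & 0x1ff = 108
state [29+:3] = (word>>29) & 0x7 = 3  ←

3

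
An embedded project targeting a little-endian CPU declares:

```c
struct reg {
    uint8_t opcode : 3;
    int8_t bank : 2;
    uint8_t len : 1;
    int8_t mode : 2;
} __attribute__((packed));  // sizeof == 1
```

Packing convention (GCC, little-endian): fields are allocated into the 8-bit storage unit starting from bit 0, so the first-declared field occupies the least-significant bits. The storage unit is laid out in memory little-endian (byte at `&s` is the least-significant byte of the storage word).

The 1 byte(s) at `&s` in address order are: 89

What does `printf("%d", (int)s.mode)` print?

[0]=0x89 (little-endian) → word 0x89
opcode:3 @ bit 0 → (0x89>>0)&0x7 = 0x1
bank:2 @ bit 3 → (0x89>>3)&0x3 = 0x1
len:1 @ bit 5 → (0x89>>5)&0x1 = 0x0
mode:2 @ bit 6 → (0x89>>6)&0x3 = 0x2  ←
mode signed 2b, MSB=1: 2 - 4 = -2

-2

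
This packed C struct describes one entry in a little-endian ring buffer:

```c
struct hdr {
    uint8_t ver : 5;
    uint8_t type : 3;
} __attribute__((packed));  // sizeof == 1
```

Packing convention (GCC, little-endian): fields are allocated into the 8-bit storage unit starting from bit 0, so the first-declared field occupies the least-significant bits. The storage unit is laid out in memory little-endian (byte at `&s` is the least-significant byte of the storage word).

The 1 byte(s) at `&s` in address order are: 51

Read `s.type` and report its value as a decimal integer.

[0]=0x51 (little-endian) → word 0x51
ver:5 @ bit 0 → (0x51>>0)&0x1f = 0x11
type:3 @ bit 5 → (0x51>>5)&0x7 = 0x2  ←

2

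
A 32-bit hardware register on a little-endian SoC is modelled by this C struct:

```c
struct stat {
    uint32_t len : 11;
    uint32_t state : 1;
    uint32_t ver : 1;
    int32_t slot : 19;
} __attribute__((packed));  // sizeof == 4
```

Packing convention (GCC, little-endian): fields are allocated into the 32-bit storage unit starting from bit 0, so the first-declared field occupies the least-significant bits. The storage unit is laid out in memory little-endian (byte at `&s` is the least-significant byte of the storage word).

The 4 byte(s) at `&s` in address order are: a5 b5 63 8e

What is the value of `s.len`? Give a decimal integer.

[0]=0xa5 [1]=0xb5 [2]=0x63 [3]=0x8e (little-endian) → word 0x8e63b5a5
len [0+:11] = (word>>0) & 0x7ff = 1445  ←
state [11+:1] = (word>>11) & 0x1 = 0
ver [12+:1] = (word>>12) & 0x1 = 1
slot [13+:19] = (word>>13) & 0x7ffff = 291613

1445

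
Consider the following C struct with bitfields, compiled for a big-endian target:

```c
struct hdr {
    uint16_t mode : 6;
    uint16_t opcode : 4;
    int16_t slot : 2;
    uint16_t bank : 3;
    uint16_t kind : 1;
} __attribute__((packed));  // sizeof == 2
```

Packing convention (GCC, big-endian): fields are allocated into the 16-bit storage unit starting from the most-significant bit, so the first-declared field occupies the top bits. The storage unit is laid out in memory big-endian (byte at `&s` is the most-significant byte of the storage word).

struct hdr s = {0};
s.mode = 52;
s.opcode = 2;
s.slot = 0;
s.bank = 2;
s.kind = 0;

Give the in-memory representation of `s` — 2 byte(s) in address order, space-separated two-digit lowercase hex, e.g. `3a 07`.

mode (6b) val=52 bits=0x34 at bit 10: 0xd000
opcode (4b) val=2 bits=0x2 at bit 6: 0xd080
slot (2b) val=0 bits=0x0 at bit 4: 0xd080
bank (3b) val=2 bits=0x2 at bit 1: 0xd084
kind (1b) val=0 bits=0x0 at bit 0: 0xd084
word = 0xd084 → big-endian bytes:
  [0]=0xd0  [1]=0x84

d0 84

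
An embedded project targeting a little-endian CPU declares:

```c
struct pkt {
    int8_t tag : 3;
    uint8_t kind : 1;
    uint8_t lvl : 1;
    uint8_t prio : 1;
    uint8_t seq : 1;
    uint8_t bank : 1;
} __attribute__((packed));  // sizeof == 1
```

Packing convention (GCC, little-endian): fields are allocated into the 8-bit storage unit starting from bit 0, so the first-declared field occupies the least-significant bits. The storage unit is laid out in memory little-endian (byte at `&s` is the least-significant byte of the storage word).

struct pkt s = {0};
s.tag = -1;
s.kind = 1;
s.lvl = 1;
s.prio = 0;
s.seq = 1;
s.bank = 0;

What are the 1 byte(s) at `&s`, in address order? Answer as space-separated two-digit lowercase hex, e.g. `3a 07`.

5f

tag (3b) val=-1 bits=0x7 at bit 0: 0x07
kind (1b) val=1 bits=0x1 at bit 3: 0x0f
lvl (1b) val=1 bits=0x1 at bit 4: 0x1f
prio (1b) val=0 bits=0x0 at bit 5: 0x1f
seq (1b) val=1 bits=0x1 at bit 6: 0x5f
bank (1b) val=0 bits=0x0 at bit 7: 0x5f
word = 0x5f → little-endian bytes:
  [0]=0x5f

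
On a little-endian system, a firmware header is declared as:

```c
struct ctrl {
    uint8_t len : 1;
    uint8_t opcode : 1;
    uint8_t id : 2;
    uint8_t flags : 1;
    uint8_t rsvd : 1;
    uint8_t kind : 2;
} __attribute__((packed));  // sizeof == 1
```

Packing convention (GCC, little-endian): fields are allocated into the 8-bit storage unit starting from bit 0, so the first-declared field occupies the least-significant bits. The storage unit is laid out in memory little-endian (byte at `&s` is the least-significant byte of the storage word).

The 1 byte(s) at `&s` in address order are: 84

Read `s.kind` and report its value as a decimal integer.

[0]=0x84 (little-endian) → word 0x84
len:1 @ bit 0 → (0x84>>0)&0x1 = 0x0
opcode:1 @ bit 1 → (0x84>>1)&0x1 = 0x0
id:2 @ bit 2 → (0x84>>2)&0x3 = 0x1
flags:1 @ bit 4 → (0x84>>4)&0x1 = 0x0
rsvd:1 @ bit 5 → (0x84>>5)&0x1 = 0x0
kind:2 @ bit 6 → (0x84>>6)&0x3 = 0x2  ←

2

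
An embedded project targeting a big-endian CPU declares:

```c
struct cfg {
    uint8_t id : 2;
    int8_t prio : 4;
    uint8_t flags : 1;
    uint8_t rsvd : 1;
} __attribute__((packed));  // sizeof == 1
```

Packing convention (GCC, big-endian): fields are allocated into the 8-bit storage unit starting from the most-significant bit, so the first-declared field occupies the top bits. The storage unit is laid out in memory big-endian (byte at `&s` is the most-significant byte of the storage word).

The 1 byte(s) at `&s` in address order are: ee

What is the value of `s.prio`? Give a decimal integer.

[0]=0xee (big-endian) → word 0xee
id:2 @ bit 6 → (0xee>>6)&0x3 = 0x3
prio:4 @ bit 2 → (0xee>>2)&0xf = 0xb  ←
flags:1 @ bit 1 → (0xee>>1)&0x1 = 0x1
rsvd:1 @ bit 0 → (0xee>>0)&0x1 = 0x0
prio signed 4b, MSB=1: 11 - 16 = -5

-5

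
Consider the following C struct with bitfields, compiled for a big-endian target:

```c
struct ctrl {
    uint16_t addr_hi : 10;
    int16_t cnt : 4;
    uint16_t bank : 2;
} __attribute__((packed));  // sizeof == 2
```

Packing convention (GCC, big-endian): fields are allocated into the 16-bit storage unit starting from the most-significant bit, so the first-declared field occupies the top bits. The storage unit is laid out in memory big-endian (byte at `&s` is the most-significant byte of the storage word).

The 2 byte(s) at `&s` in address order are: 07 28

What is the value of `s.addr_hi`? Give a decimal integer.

28

[0]=0x07 [1]=0x28 (big-endian) → word 0x0728
addr_hi:10 @ bit 6 → (0x0728>>6)&0x3ff = 0x1c  ←
cnt:4 @ bit 2 → (0x0728>>2)&0xf = 0xa
bank:2 @ bit 0 → (0x0728>>0)&0x3 = 0x0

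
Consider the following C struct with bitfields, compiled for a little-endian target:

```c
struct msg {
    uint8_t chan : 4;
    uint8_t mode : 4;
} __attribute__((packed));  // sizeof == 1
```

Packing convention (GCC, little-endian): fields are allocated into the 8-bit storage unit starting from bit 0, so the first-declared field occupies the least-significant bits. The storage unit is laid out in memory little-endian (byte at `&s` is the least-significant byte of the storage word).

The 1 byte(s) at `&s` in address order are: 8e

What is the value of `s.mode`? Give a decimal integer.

[0]=0x8e (little-endian) → word 0x8e
chan:4 @ bit 0 → (0x8e>>0)&0xf = 0xe
mode:4 @ bit 4 → (0x8e>>4)&0xf = 0x8  ←

8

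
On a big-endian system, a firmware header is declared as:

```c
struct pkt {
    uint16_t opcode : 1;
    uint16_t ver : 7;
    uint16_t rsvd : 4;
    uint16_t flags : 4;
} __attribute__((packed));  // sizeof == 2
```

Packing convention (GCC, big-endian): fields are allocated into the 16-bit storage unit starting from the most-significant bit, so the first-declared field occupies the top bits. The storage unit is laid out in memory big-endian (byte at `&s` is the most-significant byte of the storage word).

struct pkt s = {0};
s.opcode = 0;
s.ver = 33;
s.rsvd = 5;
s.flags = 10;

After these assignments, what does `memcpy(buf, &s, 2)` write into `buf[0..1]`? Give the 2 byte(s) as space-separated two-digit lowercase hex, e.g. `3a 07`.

[15+:1] opcode=0 & 0x1 = 0x0; word=0x0000
[8+:7] ver=33 & 0x7f = 0x21; word=0x2100
[4+:4] rsvd=5 & 0xf = 0x5; word=0x2150
[0+:4] flags=10 & 0xf = 0xa; word=0x215a
word = 0x215a → big-endian bytes:
  [0]=0x21  [1]=0x5a

21 5a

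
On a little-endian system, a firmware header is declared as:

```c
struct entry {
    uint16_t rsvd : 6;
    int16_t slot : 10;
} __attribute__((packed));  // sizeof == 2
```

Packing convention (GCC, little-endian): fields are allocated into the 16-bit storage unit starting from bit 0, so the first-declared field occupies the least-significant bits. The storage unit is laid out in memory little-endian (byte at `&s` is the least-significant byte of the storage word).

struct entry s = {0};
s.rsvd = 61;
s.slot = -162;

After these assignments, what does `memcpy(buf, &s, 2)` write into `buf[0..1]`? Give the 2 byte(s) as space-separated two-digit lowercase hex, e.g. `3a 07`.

bd d7

rsvd:6 = 61 → 0x3d << 0 → word 0x003d
slot:10 = -162 → 0x35e << 6 → word 0xd7bd
word = 0xd7bd → little-endian bytes:
  [0]=0xbd  [1]=0xd7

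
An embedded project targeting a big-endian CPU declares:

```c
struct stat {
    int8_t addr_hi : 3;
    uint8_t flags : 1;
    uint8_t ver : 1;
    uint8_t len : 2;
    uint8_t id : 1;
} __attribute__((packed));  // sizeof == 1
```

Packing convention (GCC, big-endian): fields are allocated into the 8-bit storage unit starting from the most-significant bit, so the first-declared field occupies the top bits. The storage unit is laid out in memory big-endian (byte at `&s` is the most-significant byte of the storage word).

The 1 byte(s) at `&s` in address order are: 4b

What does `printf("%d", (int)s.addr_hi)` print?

2

[0]=0x4b (big-endian) → word 0x4b
addr_hi:3 @ bit 5 → (0x4b>>5)&0x7 = 0x2  ←
flags:1 @ bit 4 → (0x4b>>4)&0x1 = 0x0
ver:1 @ bit 3 → (0x4b>>3)&0x1 = 0x1
len:2 @ bit 1 → (0x4b>>1)&0x3 = 0x1
id:1 @ bit 0 → (0x4b>>0)&0x1 = 0x1
addr_hi signed 3b, MSB=0: value = 2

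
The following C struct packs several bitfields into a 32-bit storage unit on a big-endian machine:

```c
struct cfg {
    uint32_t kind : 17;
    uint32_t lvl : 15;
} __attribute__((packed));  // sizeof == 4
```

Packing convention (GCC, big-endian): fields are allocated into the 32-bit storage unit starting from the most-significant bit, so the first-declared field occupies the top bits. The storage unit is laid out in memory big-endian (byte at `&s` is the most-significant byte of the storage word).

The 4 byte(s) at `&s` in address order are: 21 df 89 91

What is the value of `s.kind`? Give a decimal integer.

17343

[0]=0x21 [1]=0xdf [2]=0x89 [3]=0x91 (big-endian) → word 0x21df8991
kind [15+:17] = (word>>15) & 0x1ffff = 17343  ←
lvl [0+:15] = (word>>0) & 0x7fff = 2449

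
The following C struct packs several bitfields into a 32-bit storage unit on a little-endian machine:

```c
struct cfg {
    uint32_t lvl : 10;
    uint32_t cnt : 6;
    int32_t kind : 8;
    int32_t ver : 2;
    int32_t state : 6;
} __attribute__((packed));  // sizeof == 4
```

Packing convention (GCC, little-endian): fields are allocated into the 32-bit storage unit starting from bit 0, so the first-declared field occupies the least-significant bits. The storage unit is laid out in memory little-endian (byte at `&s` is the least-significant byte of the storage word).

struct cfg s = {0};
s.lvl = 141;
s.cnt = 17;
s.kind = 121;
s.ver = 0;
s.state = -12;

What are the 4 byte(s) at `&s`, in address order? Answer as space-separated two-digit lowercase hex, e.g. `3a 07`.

lvl:10 = 141 → 0x8d << 0 → word 0x0000008d
cnt:6 = 17 → 0x11 << 10 → word 0x0000448d
kind:8 = 121 → 0x79 << 16 → word 0x0079448d
ver:2 = 0 → 0x0 << 24 → word 0x0079448d
state:6 = -12 → 0x34 << 26 → word 0xd079448d
word = 0xd079448d → little-endian bytes:
  [0]=0x8d  [1]=0x44  [2]=0x79  [3]=0xd0

8d 44 79 d0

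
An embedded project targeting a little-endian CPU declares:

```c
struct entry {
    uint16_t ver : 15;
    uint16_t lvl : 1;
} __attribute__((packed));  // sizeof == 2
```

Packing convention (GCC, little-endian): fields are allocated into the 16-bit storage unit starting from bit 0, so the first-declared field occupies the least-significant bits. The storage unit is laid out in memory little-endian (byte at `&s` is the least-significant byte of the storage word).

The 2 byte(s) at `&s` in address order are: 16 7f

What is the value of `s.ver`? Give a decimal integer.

[0]=0x16 [1]=0x7f (little-endian) → word 0x7f16
ver [0+:15] = (word>>0) & 0x7fff = 32534  ←
lvl [15+:1] = (word>>15) & 0x1 = 0

32534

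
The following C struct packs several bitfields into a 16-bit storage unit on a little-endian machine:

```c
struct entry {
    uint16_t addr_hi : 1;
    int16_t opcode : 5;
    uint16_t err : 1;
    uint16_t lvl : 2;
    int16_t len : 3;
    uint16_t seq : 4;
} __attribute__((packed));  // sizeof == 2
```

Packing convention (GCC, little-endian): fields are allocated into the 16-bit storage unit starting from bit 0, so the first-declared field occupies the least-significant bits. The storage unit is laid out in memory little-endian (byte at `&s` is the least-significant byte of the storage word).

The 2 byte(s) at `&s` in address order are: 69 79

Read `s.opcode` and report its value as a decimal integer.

-12

[0]=0x69 [1]=0x79 (little-endian) → word 0x7969
addr_hi [0+:1] = (word>>0) & 0x1 = 1
opcode [1+:5] = (word>>1) & 0x1f = 20  ←
err [6+:1] = (word>>6) & 0x1 = 1
lvl [7+:2] = (word>>7) & 0x3 = 2
len [9+:3] = (word>>9) & 0x7 = 4
seq [12+:4] = (word>>12) & 0xf = 7
opcode signed 5b, MSB=1: 20 - 32 = -12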